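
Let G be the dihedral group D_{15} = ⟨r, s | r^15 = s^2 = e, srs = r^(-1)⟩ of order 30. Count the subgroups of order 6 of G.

5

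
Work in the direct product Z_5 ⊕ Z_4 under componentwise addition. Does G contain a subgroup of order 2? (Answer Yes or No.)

2 | 20. A subgroup of order 2 is {(0,0), (0,2)}.

Yes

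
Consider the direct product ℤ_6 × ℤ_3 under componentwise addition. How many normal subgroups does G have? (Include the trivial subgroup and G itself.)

12

G is abelian, so every subgroup is normal.
G has 12 subgroups in total, hence 12 normal subgroups.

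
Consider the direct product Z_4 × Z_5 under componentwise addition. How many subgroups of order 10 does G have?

|G| = 20 and 10 | 20, so subgroups of order 10 are possible by Lagrange.
The subgroups of order 10 are: {(0,0), (0,1), (0,2), (0,3), (0,4), (2,0), (2,1), (2,2), (2,3), (2,4)}.
So G has 1 subgroup of order 10.

1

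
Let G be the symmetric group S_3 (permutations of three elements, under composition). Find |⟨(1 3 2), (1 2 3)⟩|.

|⟨(1 3 2)⟩| = 3 and |⟨(1 2 3)⟩| = 3, so |H| is a multiple of lcm(3, 3) = 3 and divides |G| = 6.
Closing under the operation: H = {e, (1 2 3), (1 3 2)}, so |H| = 3.

3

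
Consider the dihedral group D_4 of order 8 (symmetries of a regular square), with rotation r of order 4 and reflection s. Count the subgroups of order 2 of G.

|G| = 8 and 2 | 8, so subgroups of order 2 are possible by Lagrange.
The subgroups of order 2 are: {e, r^2}; {e, r^2s}; {e, r^3s}; {e, rs}; … (5 in all).
So G has 5 subgroups of order 2.

5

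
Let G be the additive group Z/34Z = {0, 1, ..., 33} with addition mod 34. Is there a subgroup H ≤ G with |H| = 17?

17 | 34. A subgroup of order 17 is {0, 2, 4, 6, 8, 10, 12, 14, 16, 18, 20, 22, 24, 26, 28, 30, 32}.

Yes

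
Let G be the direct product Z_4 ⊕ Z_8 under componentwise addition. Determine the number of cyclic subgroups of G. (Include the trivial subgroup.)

14

Each element a generates a cyclic subgroup ⟨a⟩; distinct elements may generate the same one (a cyclic group of order d has φ(d) generators).
Cyclic subgroups by order — order 1: 1; order 2: 3; order 4: 6; order 8: 4.
Total: 14.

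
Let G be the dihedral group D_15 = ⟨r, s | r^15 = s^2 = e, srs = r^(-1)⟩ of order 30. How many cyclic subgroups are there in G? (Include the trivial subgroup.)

19

Each element a generates a cyclic subgroup ⟨a⟩; distinct elements may generate the same one (a cyclic group of order d has φ(d) generators).
Cyclic subgroups by order — order 1: 1; order 2: 15; order 3: 1; order 5: 1; order 15: 1.
Total: 19.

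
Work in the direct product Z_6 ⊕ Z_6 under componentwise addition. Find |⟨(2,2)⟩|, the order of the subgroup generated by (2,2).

The order of (2,2) in Z_6 × Z_6 is lcm(ord(2) in Z_6, ord(2) in Z_6).
ord(2) = 3 and ord(2) = 3, so |⟨(2,2)⟩| = lcm(3, 3) = 3.

3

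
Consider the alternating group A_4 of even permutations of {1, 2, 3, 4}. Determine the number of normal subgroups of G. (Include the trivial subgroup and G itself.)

G has 10 subgroups. Checking conjugation-invariance by order — order 1: 1/1 normal; order 2: 0/3 normal; order 3: 0/4 normal; order 4: 1/1 normal; order 12: 1/1 normal.
Total normal subgroups: 3.

3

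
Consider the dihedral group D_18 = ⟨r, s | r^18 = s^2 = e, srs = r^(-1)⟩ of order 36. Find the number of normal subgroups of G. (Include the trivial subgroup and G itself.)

G has 45 subgroups. Checking conjugation-invariance by order — order 1: 1/1 normal; order 2: 1/19 normal; order 3: 1/1 normal; order 4: 0/9 normal; order 6: 1/7 normal; order 9: 1/1 normal; order 12: 0/3 normal; order 18: 3/3 normal; order 36: 1/1 normal.
Total normal subgroups: 9.

9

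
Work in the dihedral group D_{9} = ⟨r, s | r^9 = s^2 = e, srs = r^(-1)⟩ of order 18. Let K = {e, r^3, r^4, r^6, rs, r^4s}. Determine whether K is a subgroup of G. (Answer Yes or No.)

r^4 ∈ K but its inverse r^5 ∉ K, so K is not a subgroup.

No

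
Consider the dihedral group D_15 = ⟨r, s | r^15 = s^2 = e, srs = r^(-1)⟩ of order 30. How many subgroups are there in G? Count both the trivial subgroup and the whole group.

|G| = 30, so by Lagrange every subgroup order divides 30. Divisors: 1, 2, 3, 5, 6, 10, 15, 30.
Subgroups by order — order 1: 1; order 2: 15; order 3: 1; order 5: 1; order 6: 5; order 10: 3; order 15: 1; order 30: 1.
Total: 1 + 15 + 1 + 1 + 5 + 3 + 1 + 1 = 28.

28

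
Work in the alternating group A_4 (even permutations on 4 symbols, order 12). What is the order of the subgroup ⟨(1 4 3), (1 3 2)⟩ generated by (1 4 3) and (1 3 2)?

12

|⟨(1 4 3)⟩| = 3 and |⟨(1 3 2)⟩| = 3, so |H| is a multiple of lcm(3, 3) = 3 and divides |G| = 12.
Closing {(1 4 3), (1 3 2)} under the group operation gives all of G, so |H| = 12.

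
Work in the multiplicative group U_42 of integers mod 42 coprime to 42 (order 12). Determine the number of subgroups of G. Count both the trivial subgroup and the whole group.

|G| = 12, so by Lagrange every subgroup order divides 12. Divisors: 1, 2, 3, 4, 6, 12.
Subgroups by order — order 1: 1; order 2: 3; order 3: 1; order 4: 1; order 6: 3; order 12: 1.
Total: 1 + 3 + 1 + 1 + 3 + 1 = 10.

10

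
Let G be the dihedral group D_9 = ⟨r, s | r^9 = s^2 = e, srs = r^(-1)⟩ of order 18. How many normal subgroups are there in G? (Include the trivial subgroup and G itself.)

G has 16 subgroups. Checking conjugation-invariance by order — order 1: 1/1 normal; order 2: 0/9 normal; order 3: 1/1 normal; order 6: 0/3 normal; order 9: 1/1 normal; order 18: 1/1 normal.
Total normal subgroups: 4.

4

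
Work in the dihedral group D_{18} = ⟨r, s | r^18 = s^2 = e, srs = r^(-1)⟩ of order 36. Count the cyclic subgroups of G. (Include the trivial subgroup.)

24

Each element a generates a cyclic subgroup ⟨a⟩; distinct elements may generate the same one (a cyclic group of order d has φ(d) generators).
Cyclic subgroups by order — order 1: 1; order 2: 19; order 3: 1; order 6: 1; order 9: 1; order 18: 1.
Total: 24.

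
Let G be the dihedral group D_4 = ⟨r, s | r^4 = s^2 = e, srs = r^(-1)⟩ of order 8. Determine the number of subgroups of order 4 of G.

|G| = 8 and 4 | 8, so subgroups of order 4 are possible by Lagrange.
The subgroups of order 4 are: {e, r, r^2, r^3}; {e, r^2, s, r^2s}; {e, r^2, rs, r^3s}.
So G has 3 subgroups of order 4.

3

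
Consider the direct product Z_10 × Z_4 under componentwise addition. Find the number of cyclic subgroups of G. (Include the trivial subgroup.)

12

A cyclic subgroup of order d is generated by each of its φ(d) elements of order d, so the cyclic subgroups of order d number (#elements of order d)/φ(d).
Cyclic subgroups by order — order 1: 1; order 2: 3; order 4: 2; order 5: 1; order 10: 3; order 20: 2.
Total: 12.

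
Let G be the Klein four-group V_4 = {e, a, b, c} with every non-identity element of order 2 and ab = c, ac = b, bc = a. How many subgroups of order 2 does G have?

3

|G| = 4 and 2 | 4, so subgroups of order 2 are possible by Lagrange.
The subgroups of order 2 are: {e, a}; {e, b}; {e, c}.
So G has 3 subgroups of order 2.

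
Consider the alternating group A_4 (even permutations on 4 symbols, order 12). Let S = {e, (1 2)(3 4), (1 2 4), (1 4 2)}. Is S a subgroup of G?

Closure fails: (1 2 4) ∘ (1 2)(3 4) = (1 4 3) ∉ S. So S is not a subgroup.

No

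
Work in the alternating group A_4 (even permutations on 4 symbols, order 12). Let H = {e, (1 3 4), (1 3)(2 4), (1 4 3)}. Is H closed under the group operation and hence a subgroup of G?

No

Closure fails: (1 4 3) ∘ (1 3)(2 4) = (2 3 4) ∉ H. So H is not a subgroup.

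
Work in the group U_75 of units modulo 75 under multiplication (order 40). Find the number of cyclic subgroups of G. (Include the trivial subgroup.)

A cyclic subgroup of order d is generated by each of its φ(d) elements of order d, so the cyclic subgroups of order d number (#elements of order d)/φ(d).
Cyclic subgroups by order — order 1: 1; order 2: 3; order 4: 2; order 5: 1; order 10: 3; order 20: 2.
Total: 12.

12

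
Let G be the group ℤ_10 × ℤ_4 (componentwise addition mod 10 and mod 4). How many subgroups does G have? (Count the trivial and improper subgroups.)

16

|G| = 40, so by Lagrange every subgroup order divides 40. Divisors: 1, 2, 4, 5, 8, 10, 20, 40.
Subgroups by order — order 1: 1; order 2: 3; order 4: 3; order 5: 1; order 8: 1; order 10: 3; order 20: 3; order 40: 1.
Total: 1 + 3 + 3 + 1 + 1 + 3 + 3 + 1 = 16.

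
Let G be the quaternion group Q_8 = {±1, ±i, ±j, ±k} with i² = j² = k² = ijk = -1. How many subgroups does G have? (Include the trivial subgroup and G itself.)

6

|G| = 8, so by Lagrange every subgroup order divides 8. Divisors: 1, 2, 4, 8.
Subgroups by order — order 1: 1; order 2: 1; order 4: 3; order 8: 1.
Total: 1 + 1 + 3 + 1 = 6.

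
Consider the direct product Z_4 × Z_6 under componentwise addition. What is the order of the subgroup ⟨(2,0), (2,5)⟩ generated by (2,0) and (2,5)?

12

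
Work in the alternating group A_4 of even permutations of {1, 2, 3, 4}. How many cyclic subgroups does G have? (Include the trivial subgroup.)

8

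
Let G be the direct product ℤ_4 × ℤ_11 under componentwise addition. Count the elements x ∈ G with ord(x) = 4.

2

An element (a,b) has order lcm(ord(a), ord(b)); count pairs with lcm equal to 4.
Enumerating gives 2 such elements.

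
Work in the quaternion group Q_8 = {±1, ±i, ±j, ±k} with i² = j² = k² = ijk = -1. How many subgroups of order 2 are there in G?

|G| = 8 and 2 | 8, so subgroups of order 2 are possible by Lagrange.
The subgroups of order 2 are: {1, -1}.
So G has 1 subgroup of order 2.

1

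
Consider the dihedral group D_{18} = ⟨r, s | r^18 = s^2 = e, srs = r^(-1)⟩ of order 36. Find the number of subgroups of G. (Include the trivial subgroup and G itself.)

|G| = 36, so by Lagrange every subgroup order divides 36. Divisors: 1, 2, 3, 4, 6, 9, 12, 18, 36.
Subgroups by order — order 1: 1; order 2: 19; order 3: 1; order 4: 9; order 6: 7; order 9: 1; order 12: 3; order 18: 3; order 36: 1.
Total: 1 + 19 + 1 + 9 + 7 + 1 + 3 + 3 + 1 = 45.

45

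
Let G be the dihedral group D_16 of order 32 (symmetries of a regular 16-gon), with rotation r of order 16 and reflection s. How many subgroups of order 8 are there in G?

5

|G| = 32 and 8 | 32, so subgroups of order 8 are possible by Lagrange.
The subgroups of order 8 are: {e, r^2, r^4, r^6, r^8, r^10, r^12, r^14}; {e, r^4, r^8, r^12, r^2s, r^6s, r^10s, r^14s}; {e, r^4, r^8, r^12, r^3s, r^7s, r^11s, r^15s}; {e, r^4, r^8, r^12, s, r^4s, r^8s, r^12s}; … (5 in all).
So G has 5 subgroups of order 8.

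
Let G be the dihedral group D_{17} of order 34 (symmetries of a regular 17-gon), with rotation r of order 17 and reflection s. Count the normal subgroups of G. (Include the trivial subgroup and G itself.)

3

G has 20 subgroups. Checking conjugation-invariance by order — order 1: 1/1 normal; order 2: 0/17 normal; order 17: 1/1 normal; order 34: 1/1 normal.
Total normal subgroups: 3.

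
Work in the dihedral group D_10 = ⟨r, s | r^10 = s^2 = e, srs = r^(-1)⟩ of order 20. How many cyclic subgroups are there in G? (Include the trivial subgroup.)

Each element a generates a cyclic subgroup ⟨a⟩; distinct elements may generate the same one (a cyclic group of order d has φ(d) generators).
Cyclic subgroups by order — order 1: 1; order 2: 11; order 5: 1; order 10: 1.
Total: 14.

14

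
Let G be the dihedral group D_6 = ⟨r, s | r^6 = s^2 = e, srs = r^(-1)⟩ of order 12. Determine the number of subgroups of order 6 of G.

3

|G| = 12 and 6 | 12, so subgroups of order 6 are possible by Lagrange.
The subgroups of order 6 are: {e, r, r^2, r^3, r^4, r^5}; {e, r^2, r^4, s, r^2s, r^4s}; {e, r^2, r^4, rs, r^3s, r^5s}.
So G has 3 subgroups of order 6.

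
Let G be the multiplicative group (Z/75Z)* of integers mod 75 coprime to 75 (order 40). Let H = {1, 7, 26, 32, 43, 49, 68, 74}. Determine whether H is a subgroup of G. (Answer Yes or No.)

Yes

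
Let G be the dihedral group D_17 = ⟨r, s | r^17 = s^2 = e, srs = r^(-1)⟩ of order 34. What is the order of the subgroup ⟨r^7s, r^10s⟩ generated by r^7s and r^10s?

34

|⟨r^7s⟩| = 2 and |⟨r^10s⟩| = 2, so |H| is a multiple of lcm(2, 2) = 2 and divides |G| = 34.
Closing {r^7s, r^10s} under the group operation gives all of G, so |H| = 34.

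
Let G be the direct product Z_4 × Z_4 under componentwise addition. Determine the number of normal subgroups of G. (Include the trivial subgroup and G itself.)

G is abelian, so every subgroup is normal.
G has 15 subgroups in total, hence 15 normal subgroups.

15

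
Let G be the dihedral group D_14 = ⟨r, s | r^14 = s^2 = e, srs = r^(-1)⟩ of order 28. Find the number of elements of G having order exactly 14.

6

The elements of order 14 are: r, r^3, r^5, r^9, r^11, r^13.
That's 6.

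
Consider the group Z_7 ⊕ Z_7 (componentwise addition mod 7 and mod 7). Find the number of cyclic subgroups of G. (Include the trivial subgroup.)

A cyclic subgroup of order d is generated by each of its φ(d) elements of order d, so the cyclic subgroups of order d number (#elements of order d)/φ(d).
Cyclic subgroups by order — order 1: 1; order 7: 8.
Total: 9.

9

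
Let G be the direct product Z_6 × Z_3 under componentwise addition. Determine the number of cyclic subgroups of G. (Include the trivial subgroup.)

10

A cyclic subgroup of order d is generated by each of its φ(d) elements of order d, so the cyclic subgroups of order d number (#elements of order d)/φ(d).
Cyclic subgroups by order — order 1: 1; order 2: 1; order 3: 4; order 6: 4.
Total: 10.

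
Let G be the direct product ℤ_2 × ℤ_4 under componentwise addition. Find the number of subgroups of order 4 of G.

3

|G| = 8 and 4 | 8, so subgroups of order 4 are possible by Lagrange.
The subgroups of order 4 are: {(0,0), (0,1), (0,2), (0,3)}; {(0,0), (0,2), (1,0), (1,2)}; {(0,0), (0,2), (1,1), (1,3)}.
So G has 3 subgroups of order 4.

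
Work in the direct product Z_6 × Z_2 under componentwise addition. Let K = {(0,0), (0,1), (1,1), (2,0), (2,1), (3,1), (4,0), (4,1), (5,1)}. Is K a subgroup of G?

No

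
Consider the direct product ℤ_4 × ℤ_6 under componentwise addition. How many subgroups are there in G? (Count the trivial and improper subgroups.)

16

|G| = 24, so by Lagrange every subgroup order divides 24. Divisors: 1, 2, 3, 4, 6, 8, 12, 24.
Subgroups by order — order 1: 1; order 2: 3; order 3: 1; order 4: 3; order 6: 3; order 8: 1; order 12: 3; order 24: 1.
Total: 1 + 3 + 1 + 3 + 3 + 1 + 3 + 1 = 16.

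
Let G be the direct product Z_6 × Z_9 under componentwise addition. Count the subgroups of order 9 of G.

4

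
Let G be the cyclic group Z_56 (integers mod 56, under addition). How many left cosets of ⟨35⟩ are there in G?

|⟨35⟩| = 8 and |G| = 56.
By Lagrange, [G : H] = |G|/|H| = 56/8 = 7.

7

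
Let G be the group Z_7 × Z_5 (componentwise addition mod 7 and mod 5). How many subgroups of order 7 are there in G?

|G| = 35 and 7 | 35, so subgroups of order 7 are possible by Lagrange.
The subgroups of order 7 are: {(0,0), (1,0), (2,0), (3,0), (4,0), (5,0), (6,0)}.
So G has 1 subgroup of order 7.

1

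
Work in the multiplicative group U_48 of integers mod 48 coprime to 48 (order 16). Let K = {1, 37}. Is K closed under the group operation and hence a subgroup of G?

37 ∈ K but its inverse 13 ∉ K, so K is not a subgroup.

No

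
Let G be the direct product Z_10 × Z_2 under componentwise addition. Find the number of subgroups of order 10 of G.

3

|G| = 20 and 10 | 20, so subgroups of order 10 are possible by Lagrange.
The subgroups of order 10 are: {(0,0), (0,1), (2,0), (2,1), (4,0), (4,1), (6,0), (6,1), (8,0), (8,1)}; {(0,0), (1,0), (2,0), (3,0), (4,0), (5,0), (6,0), (7,0), (8,0), (9,0)}; {(0,0), (1,1), (2,0), (3,1), (4,0), (5,1), (6,0), (7,1), (8,0), (9,1)}.
So G has 3 subgroups of order 10.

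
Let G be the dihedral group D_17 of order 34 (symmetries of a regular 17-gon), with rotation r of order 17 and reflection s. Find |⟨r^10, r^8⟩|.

17

|⟨r^10⟩| = 17 and |⟨r^8⟩| = 17, so |H| is a multiple of lcm(17, 17) = 17 and divides |G| = 34.
Closing under the operation: H = {e, r, r^2, r^3, r^4, r^5, r^6, r^7, r^8, r^9, r^10, r^11, r^12, r^13, r^14, r^15, r^16}, so |H| = 17.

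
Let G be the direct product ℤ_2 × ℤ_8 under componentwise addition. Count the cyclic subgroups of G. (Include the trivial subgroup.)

8

A cyclic subgroup of order d is generated by each of its φ(d) elements of order d, so the cyclic subgroups of order d number (#elements of order d)/φ(d).
Cyclic subgroups by order — order 1: 1; order 2: 3; order 4: 2; order 8: 2.
Total: 8.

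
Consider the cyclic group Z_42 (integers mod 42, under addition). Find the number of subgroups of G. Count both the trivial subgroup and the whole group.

8

A cyclic group of order 42 has exactly one subgroup for each divisor of 42.
Divisors of 42: 1, 2, 3, 6, 7, 14, 21, 42.
So Z_42 has 8 subgroups.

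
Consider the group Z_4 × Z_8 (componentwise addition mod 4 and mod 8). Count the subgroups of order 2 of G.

|G| = 32 and 2 | 32, so subgroups of order 2 are possible by Lagrange.
The subgroups of order 2 are: {(0,0), (0,4)}; {(0,0), (2,0)}; {(0,0), (2,4)}.
So G has 3 subgroups of order 2.

3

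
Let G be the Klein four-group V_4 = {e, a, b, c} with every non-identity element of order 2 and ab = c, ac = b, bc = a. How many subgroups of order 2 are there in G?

3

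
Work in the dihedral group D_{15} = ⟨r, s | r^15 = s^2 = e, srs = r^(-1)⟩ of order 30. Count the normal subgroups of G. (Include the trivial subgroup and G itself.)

5

G has 28 subgroups. Checking conjugation-invariance by order — order 1: 1/1 normal; order 2: 0/15 normal; order 3: 1/1 normal; order 5: 1/1 normal; order 6: 0/5 normal; order 10: 0/3 normal; order 15: 1/1 normal; order 30: 1/1 normal.
Total normal subgroups: 5.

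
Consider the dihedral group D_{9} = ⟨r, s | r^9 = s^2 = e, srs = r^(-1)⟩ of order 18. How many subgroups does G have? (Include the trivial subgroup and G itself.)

|G| = 18, so by Lagrange every subgroup order divides 18. Divisors: 1, 2, 3, 6, 9, 18.
Subgroups by order — order 1: 1; order 2: 9; order 3: 1; order 6: 3; order 9: 1; order 18: 1.
Total: 1 + 9 + 1 + 3 + 1 + 1 = 16.

16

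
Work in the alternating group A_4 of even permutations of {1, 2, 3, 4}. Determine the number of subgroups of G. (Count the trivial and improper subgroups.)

|G| = 12, so by Lagrange every subgroup order divides 12. Divisors: 1, 2, 3, 4, 6, 12.
Subgroups by order — order 1: 1; order 2: 3; order 3: 4; order 4: 1; order 6: 0; order 12: 1.
Total: 1 + 3 + 4 + 1 + 0 + 1 = 10.

10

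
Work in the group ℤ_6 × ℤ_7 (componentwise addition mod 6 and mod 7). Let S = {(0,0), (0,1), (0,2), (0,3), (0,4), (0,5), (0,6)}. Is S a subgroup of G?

Yes

|S| = 7 divides |G| = 42, consistent with Lagrange.
S contains the identity, every element's inverse is in S, and S is closed under +: it is a subgroup.
In fact S = ⟨(0,1)⟩.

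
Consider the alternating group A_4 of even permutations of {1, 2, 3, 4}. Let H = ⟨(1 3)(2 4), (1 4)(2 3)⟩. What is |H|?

|⟨(1 3)(2 4)⟩| = 2 and |⟨(1 4)(2 3)⟩| = 2, so |H| is a multiple of lcm(2, 2) = 2 and divides |G| = 12.
Closing under the operation: H = {e, (1 2)(3 4), (1 3)(2 4), (1 4)(2 3)}, so |H| = 4.

4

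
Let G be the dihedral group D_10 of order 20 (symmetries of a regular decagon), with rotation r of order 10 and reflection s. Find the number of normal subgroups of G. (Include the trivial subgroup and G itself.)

G has 22 subgroups. Checking conjugation-invariance by order — order 1: 1/1 normal; order 2: 1/11 normal; order 4: 0/5 normal; order 5: 1/1 normal; order 10: 3/3 normal; order 20: 1/1 normal.
Total normal subgroups: 7.

7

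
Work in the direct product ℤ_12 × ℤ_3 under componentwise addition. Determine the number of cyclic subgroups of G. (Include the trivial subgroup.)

A cyclic subgroup of order d is generated by each of its φ(d) elements of order d, so the cyclic subgroups of order d number (#elements of order d)/φ(d).
Cyclic subgroups by order — order 1: 1; order 2: 1; order 3: 4; order 4: 1; order 6: 4; order 12: 4.
Total: 15.

15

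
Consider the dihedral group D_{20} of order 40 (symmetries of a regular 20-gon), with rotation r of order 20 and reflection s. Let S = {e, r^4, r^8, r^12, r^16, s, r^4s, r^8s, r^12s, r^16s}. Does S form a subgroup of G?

Yes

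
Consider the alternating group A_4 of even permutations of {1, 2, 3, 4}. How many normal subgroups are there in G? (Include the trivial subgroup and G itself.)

G has 10 subgroups. Checking conjugation-invariance by order — order 1: 1/1 normal; order 2: 0/3 normal; order 3: 0/4 normal; order 4: 1/1 normal; order 12: 1/1 normal.
Total normal subgroups: 3.

3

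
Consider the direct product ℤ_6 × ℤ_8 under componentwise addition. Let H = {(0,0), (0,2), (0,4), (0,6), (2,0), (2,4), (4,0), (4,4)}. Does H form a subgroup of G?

Closure fails: (4,4) + (0,6) = (4,2) ∉ H. So H is not a subgroup.

No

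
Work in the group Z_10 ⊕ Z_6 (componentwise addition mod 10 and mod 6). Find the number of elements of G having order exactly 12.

0

An element (a,b) has order lcm(ord(a), ord(b)); count pairs with lcm equal to 12.
Enumerating gives 0 such elements.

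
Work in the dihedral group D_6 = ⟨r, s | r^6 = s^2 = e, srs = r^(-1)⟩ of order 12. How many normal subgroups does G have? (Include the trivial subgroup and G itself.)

7

G has 16 subgroups. Checking conjugation-invariance by order — order 1: 1/1 normal; order 2: 1/7 normal; order 3: 1/1 normal; order 4: 0/3 normal; order 6: 3/3 normal; order 12: 1/1 normal.
Total normal subgroups: 7.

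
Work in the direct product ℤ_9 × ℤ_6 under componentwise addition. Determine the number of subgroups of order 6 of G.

4

|G| = 54 and 6 | 54, so subgroups of order 6 are possible by Lagrange.
The subgroups of order 6 are: {(0,0), (0,1), (0,2), (0,3), (0,4), (0,5)}; {(0,0), (0,3), (3,0), (3,3), (6,0), (6,3)}; {(0,0), (0,3), (3,1), (3,4), (6,2), (6,5)}; {(0,0), (0,3), (3,2), (3,5), (6,1), (6,4)}.
So G has 4 subgroups of order 6.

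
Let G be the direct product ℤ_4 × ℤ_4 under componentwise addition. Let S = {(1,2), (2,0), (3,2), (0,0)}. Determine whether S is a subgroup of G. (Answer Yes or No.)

|S| = 4 divides |G| = 16, consistent with Lagrange.
S contains the identity, every element's inverse is in S, and S is closed under +: it is a subgroup.
In fact S = ⟨(3,2)⟩.

Yes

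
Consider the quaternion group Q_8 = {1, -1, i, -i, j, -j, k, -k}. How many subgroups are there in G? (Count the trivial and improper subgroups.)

|G| = 8, so by Lagrange every subgroup order divides 8. Divisors: 1, 2, 4, 8.
Subgroups by order — order 1: 1; order 2: 1; order 4: 3; order 8: 1.
Total: 1 + 1 + 3 + 1 = 6.

6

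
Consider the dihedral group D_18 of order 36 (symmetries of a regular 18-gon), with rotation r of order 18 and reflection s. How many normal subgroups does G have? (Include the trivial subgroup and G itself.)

G has 45 subgroups. Checking conjugation-invariance by order — order 1: 1/1 normal; order 2: 1/19 normal; order 3: 1/1 normal; order 4: 0/9 normal; order 6: 1/7 normal; order 9: 1/1 normal; order 12: 0/3 normal; order 18: 3/3 normal; order 36: 1/1 normal.
Total normal subgroups: 9.

9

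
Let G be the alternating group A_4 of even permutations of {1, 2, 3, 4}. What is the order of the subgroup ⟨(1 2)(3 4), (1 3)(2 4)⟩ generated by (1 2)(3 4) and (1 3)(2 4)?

4

|⟨(1 2)(3 4)⟩| = 2 and |⟨(1 3)(2 4)⟩| = 2, so |H| is a multiple of lcm(2, 2) = 2 and divides |G| = 12.
Closing under the operation: H = {e, (1 2)(3 4), (1 3)(2 4), (1 4)(2 3)}, so |H| = 4.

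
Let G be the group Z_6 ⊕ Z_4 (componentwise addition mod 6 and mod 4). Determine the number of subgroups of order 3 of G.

1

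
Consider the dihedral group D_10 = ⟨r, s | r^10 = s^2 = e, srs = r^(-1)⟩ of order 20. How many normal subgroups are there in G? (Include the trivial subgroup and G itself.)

G has 22 subgroups. Checking conjugation-invariance by order — order 1: 1/1 normal; order 2: 1/11 normal; order 4: 0/5 normal; order 5: 1/1 normal; order 10: 3/3 normal; order 20: 1/1 normal.
Total normal subgroups: 7.

7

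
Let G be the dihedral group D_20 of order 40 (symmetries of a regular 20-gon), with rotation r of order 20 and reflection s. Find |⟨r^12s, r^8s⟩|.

10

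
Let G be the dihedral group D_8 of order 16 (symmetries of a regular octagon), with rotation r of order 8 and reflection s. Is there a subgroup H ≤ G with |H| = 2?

Yes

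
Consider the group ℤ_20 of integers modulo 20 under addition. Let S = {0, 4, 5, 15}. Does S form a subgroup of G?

No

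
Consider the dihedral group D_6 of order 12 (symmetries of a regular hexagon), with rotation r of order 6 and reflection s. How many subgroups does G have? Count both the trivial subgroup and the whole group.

16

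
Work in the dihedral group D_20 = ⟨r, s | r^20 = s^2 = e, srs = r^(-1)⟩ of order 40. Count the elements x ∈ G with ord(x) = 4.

The elements of order 4 are: r^5, r^15.
That's 2.

2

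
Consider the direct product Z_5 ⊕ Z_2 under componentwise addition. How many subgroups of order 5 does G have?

|G| = 10 and 5 | 10, so subgroups of order 5 are possible by Lagrange.
The subgroups of order 5 are: {(0,0), (1,0), (2,0), (3,0), (4,0)}.
So G has 1 subgroup of order 5.

1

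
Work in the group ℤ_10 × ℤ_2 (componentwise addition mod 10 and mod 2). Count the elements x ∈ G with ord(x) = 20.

An element (a,b) has order lcm(ord(a), ord(b)); count pairs with lcm equal to 20.
Enumerating gives 0 such elements.

0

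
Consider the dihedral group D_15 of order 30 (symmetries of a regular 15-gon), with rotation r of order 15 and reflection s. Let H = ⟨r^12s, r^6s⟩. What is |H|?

10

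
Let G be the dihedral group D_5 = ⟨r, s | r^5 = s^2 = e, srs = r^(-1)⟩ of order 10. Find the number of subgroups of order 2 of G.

5

|G| = 10 and 2 | 10, so subgroups of order 2 are possible by Lagrange.
The subgroups of order 2 are: {e, r^2s}; {e, r^3s}; {e, r^4s}; {e, rs}; … (5 in all).
So G has 5 subgroups of order 2.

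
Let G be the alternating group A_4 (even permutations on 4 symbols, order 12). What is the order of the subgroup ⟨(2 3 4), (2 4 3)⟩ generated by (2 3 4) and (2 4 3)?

|⟨(2 3 4)⟩| = 3 and |⟨(2 4 3)⟩| = 3, so |H| is a multiple of lcm(3, 3) = 3 and divides |G| = 12.
Closing under the operation: H = {e, (2 3 4), (2 4 3)}, so |H| = 3.

3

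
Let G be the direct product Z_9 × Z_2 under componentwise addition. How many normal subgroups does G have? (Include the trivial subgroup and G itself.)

G is abelian, so every subgroup is normal.
G has 6 subgroups in total, hence 6 normal subgroups.

6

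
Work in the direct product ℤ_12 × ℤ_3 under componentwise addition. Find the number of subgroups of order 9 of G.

1

|G| = 36 and 9 | 36, so subgroups of order 9 are possible by Lagrange.
The subgroups of order 9 are: {(0,0), (0,1), (0,2), (4,0), (4,1), (4,2), (8,0), (8,1), (8,2)}.
So G has 1 subgroup of order 9.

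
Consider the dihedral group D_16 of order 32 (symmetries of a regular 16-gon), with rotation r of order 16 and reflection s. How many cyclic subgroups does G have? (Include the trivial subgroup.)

A cyclic subgroup of order d is generated by each of its φ(d) elements of order d, so the cyclic subgroups of order d number (#elements of order d)/φ(d).
Cyclic subgroups by order — order 1: 1; order 2: 17; order 4: 1; order 8: 1; order 16: 1.
Total: 21.

21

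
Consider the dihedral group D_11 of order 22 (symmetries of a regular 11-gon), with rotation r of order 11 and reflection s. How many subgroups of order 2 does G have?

11

|G| = 22 and 2 | 22, so subgroups of order 2 are possible by Lagrange.
The subgroups of order 2 are: {e, r^10s}; {e, r^2s}; {e, r^3s}; {e, r^4s}; … (11 in all).
So G has 11 subgroups of order 2.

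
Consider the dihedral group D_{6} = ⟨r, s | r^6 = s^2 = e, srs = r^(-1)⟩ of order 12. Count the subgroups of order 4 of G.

|G| = 12 and 4 | 12, so subgroups of order 4 are possible by Lagrange.
The subgroups of order 4 are: {e, r^3, r^2s, r^5s}; {e, r^3, s, r^3s}; {e, r^3, rs, r^4s}.
So G has 3 subgroups of order 4.

3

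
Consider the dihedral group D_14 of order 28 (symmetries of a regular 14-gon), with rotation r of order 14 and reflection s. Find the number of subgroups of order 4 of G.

7

|G| = 28 and 4 | 28, so subgroups of order 4 are possible by Lagrange.
The subgroups of order 4 are: {e, r^7, r^3s, r^10s}; {e, r^7, r^4s, r^11s}; {e, r^7, r^5s, r^12s}; {e, r^7, r^6s, r^13s}; … (7 in all).
So G has 7 subgroups of order 4.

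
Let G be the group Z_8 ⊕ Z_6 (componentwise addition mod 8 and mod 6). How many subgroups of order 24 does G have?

|G| = 48 and 24 | 48, so subgroups of order 24 are possible by Lagrange.
The subgroups of order 24 are: {(0,0), (0,1), (0,2), (0,3), (0,4), (0,5), (2,0), (2,1), (2,2), (2,3), (2,4), (2,5), (4,0), (4,1), (4,2), (4,3), (4,4), (4,5), (6,0), (6,1), (6,2), (6,3), (6,4), (6,5)}; {(0,0), (0,2), (0,4), (1,0), (1,2), (1,4), (2,0), (2,2), (2,4), (3,0), (3,2), (3,4), (4,0), (4,2), (4,4), (5,0), (5,2), (5,4), (6,0), (6,2), (6,4), (7,0), (7,2), (7,4)}; {(0,0), (0,2), (0,4), (1,1), (1,3), (1,5), (2,0), (2,2), (2,4), (3,1), (3,3), (3,5), (4,0), (4,2), (4,4), (5,1), (5,3), (5,5), (6,0), (6,2), (6,4), (7,1), (7,3), (7,5)}.
So G has 3 subgroups of order 24.

3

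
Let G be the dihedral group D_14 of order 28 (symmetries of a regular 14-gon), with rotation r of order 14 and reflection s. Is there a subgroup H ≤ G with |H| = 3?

No

3 does not divide |G| = 28, so by Lagrange no subgroup of order 3 exists.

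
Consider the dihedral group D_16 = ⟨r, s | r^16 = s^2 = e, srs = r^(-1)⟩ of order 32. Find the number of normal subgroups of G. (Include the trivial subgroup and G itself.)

G has 36 subgroups. Checking conjugation-invariance by order — order 1: 1/1 normal; order 2: 1/17 normal; order 4: 1/9 normal; order 8: 1/5 normal; order 16: 3/3 normal; order 32: 1/1 normal.
Total normal subgroups: 8.

8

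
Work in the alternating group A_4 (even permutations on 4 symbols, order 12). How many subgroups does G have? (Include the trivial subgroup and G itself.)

10

|G| = 12, so by Lagrange every subgroup order divides 12. Divisors: 1, 2, 3, 4, 6, 12.
Subgroups by order — order 1: 1; order 2: 3; order 3: 4; order 4: 1; order 6: 0; order 12: 1.
Total: 1 + 3 + 4 + 1 + 0 + 1 = 10.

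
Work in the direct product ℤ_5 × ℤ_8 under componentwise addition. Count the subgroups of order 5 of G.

|G| = 40 and 5 | 40, so subgroups of order 5 are possible by Lagrange.
The subgroups of order 5 are: {(0,0), (1,0), (2,0), (3,0), (4,0)}.
So G has 1 subgroup of order 5.

1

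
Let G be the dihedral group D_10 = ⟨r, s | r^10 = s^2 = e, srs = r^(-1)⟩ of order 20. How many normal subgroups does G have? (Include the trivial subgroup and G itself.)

G has 22 subgroups. Checking conjugation-invariance by order — order 1: 1/1 normal; order 2: 1/11 normal; order 4: 0/5 normal; order 5: 1/1 normal; order 10: 3/3 normal; order 20: 1/1 normal.
Total normal subgroups: 7.

7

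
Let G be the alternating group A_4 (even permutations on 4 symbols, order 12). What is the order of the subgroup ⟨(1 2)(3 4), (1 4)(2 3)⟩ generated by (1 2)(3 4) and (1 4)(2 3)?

4

|⟨(1 2)(3 4)⟩| = 2 and |⟨(1 4)(2 3)⟩| = 2, so |H| is a multiple of lcm(2, 2) = 2 and divides |G| = 12.
Closing under the operation: H = {e, (1 2)(3 4), (1 3)(2 4), (1 4)(2 3)}, so |H| = 4.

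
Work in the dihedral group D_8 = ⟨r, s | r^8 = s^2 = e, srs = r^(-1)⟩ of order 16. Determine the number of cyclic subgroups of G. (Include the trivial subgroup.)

A cyclic subgroup of order d is generated by each of its φ(d) elements of order d, so the cyclic subgroups of order d number (#elements of order d)/φ(d).
Cyclic subgroups by order — order 1: 1; order 2: 9; order 4: 1; order 8: 1.
Total: 12.

12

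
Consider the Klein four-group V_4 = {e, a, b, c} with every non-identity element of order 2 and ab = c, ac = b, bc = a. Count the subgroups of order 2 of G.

|G| = 4 and 2 | 4, so subgroups of order 2 are possible by Lagrange.
The subgroups of order 2 are: {e, a}; {e, b}; {e, c}.
So G has 3 subgroups of order 2.

3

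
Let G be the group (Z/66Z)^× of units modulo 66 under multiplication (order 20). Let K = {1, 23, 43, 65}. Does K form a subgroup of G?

|K| = 4 divides |G| = 20, consistent with Lagrange.
K contains the identity, every element's inverse is in K, and K is closed under ·: it is a subgroup.

Yes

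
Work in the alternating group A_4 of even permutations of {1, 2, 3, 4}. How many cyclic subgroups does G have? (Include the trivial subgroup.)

Group the elements of G by the cyclic subgroup they generate; each cyclic subgroup of order d accounts for φ(d) elements.
Cyclic subgroups by order — order 1: 1; order 2: 3; order 3: 4.
Total: 8.

8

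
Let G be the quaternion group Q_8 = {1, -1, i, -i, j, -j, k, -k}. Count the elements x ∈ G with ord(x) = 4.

6

The elements of order 4 are: i, -i, j, -j, k, -k.
That's 6.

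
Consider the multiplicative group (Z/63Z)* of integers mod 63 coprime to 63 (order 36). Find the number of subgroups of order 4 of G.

|G| = 36 and 4 | 36, so subgroups of order 4 are possible by Lagrange.
The subgroups of order 4 are: {1, 8, 55, 62}.
So G has 1 subgroup of order 4.

1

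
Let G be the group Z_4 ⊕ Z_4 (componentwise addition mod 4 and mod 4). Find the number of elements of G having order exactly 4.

12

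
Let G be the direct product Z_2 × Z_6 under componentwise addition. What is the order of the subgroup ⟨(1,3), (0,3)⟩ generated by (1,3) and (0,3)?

|⟨(1,3)⟩| = 2 and |⟨(0,3)⟩| = 2, so |H| is a multiple of lcm(2, 2) = 2 and divides |G| = 12.
Closing under the operation: H = {(0,0), (0,3), (1,0), (1,3)}, so |H| = 4.

4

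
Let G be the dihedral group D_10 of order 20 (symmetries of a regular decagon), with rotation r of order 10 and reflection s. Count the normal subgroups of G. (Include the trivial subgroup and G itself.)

7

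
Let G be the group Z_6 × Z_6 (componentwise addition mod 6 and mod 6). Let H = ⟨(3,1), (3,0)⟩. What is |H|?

12

|⟨(3,1)⟩| = 6 and |⟨(3,0)⟩| = 2, so |H| is a multiple of lcm(6, 2) = 6 and divides |G| = 36.
Closing under the operation: H = {(0,0), (0,1), (0,2), (0,3), (0,4), (0,5), (3,0), (3,1), (3,2), (3,3), (3,4), (3,5)}, so |H| = 12.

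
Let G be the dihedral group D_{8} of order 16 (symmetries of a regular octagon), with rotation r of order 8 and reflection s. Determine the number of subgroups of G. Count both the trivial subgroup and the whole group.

|G| = 16, so by Lagrange every subgroup order divides 16. Divisors: 1, 2, 4, 8, 16.
Subgroups by order — order 1: 1; order 2: 9; order 4: 5; order 8: 3; order 16: 1.
Total: 1 + 9 + 5 + 3 + 1 = 19.

19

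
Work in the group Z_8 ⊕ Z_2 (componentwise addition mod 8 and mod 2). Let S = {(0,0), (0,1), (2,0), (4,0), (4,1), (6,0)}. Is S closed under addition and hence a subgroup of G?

No

|S| = 6 does not divide |G| = 16, so by Lagrange S is not a subgroup.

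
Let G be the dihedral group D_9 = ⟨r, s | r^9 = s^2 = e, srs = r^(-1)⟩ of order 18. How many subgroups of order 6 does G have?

3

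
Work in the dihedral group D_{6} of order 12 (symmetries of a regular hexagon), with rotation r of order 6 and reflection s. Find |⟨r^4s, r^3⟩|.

|⟨r^4s⟩| = 2 and |⟨r^3⟩| = 2, so |H| is a multiple of lcm(2, 2) = 2 and divides |G| = 12.
Closing under the operation: H = {e, r^3, rs, r^4s}, so |H| = 4.

4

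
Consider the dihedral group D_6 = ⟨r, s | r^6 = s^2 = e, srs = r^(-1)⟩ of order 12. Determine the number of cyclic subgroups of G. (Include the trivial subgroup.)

10

Each element a generates a cyclic subgroup ⟨a⟩; distinct elements may generate the same one (a cyclic group of order d has φ(d) generators).
Cyclic subgroups by order — order 1: 1; order 2: 7; order 3: 1; order 6: 1.
Total: 10.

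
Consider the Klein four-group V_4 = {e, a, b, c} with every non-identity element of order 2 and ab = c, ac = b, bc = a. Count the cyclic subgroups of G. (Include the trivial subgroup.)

A cyclic subgroup of order d is generated by each of its φ(d) elements of order d, so the cyclic subgroups of order d number (#elements of order d)/φ(d).
Cyclic subgroups by order — order 1: 1; order 2: 3.
Total: 4.

4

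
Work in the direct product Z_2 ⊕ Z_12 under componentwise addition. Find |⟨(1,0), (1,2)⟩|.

12

|⟨(1,0)⟩| = 2 and |⟨(1,2)⟩| = 6, so |H| is a multiple of lcm(2, 6) = 6 and divides |G| = 24.
Closing under the operation: H = {(0,0), (0,2), (0,4), (0,6), (0,8), (0,10), (1,0), (1,2), (1,4), (1,6), (1,8), (1,10)}, so |H| = 12.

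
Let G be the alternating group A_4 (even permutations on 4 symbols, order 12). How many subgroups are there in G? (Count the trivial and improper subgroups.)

10

|G| = 12, so by Lagrange every subgroup order divides 12. Divisors: 1, 2, 3, 4, 6, 12.
Subgroups by order — order 1: 1; order 2: 3; order 3: 4; order 4: 1; order 6: 0; order 12: 1.
Total: 1 + 3 + 4 + 1 + 0 + 1 = 10.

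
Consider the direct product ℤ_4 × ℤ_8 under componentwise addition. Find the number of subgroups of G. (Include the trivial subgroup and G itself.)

|G| = 32, so by Lagrange every subgroup order divides 32. Divisors: 1, 2, 4, 8, 16, 32.
Subgroups by order — order 1: 1; order 2: 3; order 4: 7; order 8: 7; order 16: 3; order 32: 1.
Total: 1 + 3 + 7 + 7 + 3 + 1 = 22.

22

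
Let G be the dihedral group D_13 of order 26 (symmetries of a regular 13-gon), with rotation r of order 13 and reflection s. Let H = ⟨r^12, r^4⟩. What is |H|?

|⟨r^12⟩| = 13 and |⟨r^4⟩| = 13, so |H| is a multiple of lcm(13, 13) = 13 and divides |G| = 26.
Closing under the operation: H = {e, r, r^2, r^3, r^4, r^5, r^6, r^7, r^8, r^9, r^10, r^11, r^12}, so |H| = 13.

13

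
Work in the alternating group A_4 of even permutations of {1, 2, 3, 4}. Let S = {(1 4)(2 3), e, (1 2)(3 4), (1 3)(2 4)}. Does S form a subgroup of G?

Yes

|S| = 4 divides |G| = 12, consistent with Lagrange.
S contains the identity, every element's inverse is in S, and S is closed under ∘: it is a subgroup.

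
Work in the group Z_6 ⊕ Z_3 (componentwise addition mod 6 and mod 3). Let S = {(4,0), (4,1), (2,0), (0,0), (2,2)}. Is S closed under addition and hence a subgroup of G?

No

|S| = 5 does not divide |G| = 18, so by Lagrange S is not a subgroup.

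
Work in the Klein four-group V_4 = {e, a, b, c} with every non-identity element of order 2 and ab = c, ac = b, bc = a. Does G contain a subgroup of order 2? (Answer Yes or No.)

Yes

2 | 4. A subgroup of order 2 is {e, a}.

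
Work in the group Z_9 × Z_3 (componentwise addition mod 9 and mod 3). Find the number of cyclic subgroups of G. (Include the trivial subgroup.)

8

Group the elements of G by the cyclic subgroup they generate; each cyclic subgroup of order d accounts for φ(d) elements.
Cyclic subgroups by order — order 1: 1; order 3: 4; order 9: 3.
Total: 8.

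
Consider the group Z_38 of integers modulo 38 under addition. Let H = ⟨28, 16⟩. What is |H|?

|⟨28⟩| = 19 and |⟨16⟩| = 19, so |H| is a multiple of lcm(19, 19) = 19 and divides |G| = 38.
Closing under the operation: H = {0, 2, 4, 6, 8, 10, 12, 14, 16, 18, 20, 22, 24, 26, 28, 30, 32, 34, 36}, so |H| = 19.

19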